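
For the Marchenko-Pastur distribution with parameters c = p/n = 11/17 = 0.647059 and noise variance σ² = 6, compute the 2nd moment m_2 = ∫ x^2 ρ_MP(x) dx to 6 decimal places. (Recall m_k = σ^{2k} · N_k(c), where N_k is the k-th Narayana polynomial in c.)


E[X²] = σ⁴ (1 + c) (second MP moment). With σ² = 6 (so σ⁴ = 36) and c = 11/17 = 0.647059: E[X²] = 36 · (1 + 0.647059) = 36 · 1.647059.

So E[X^2] = 59.294118.


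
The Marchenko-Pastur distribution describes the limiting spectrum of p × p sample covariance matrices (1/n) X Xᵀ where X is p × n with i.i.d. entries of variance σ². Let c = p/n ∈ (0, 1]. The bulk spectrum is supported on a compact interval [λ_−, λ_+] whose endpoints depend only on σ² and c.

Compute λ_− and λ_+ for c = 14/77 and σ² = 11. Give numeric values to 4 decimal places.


c = 14/77 = 0.181818; √c = 0.426401.
λ_− = σ² (1 − √c)² = 11 · (1 − 0.426401)² = 11 · (0.573599)² = 3.619168.
λ_+ = σ² (1 + √c)² = 11 · (1 + 0.426401)² = 11 · (1.426401)² = 22.380832.

Rounded to 4 decimal places: λ_− ≈ 3.6192, λ_+ ≈ 22.3808.


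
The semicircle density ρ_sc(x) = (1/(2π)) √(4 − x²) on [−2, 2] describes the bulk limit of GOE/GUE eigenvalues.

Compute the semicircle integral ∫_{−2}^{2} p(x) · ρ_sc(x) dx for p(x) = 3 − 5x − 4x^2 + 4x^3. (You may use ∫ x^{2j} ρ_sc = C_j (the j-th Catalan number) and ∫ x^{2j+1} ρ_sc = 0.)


Write p(x) = Σ a_i x^i, split into monomials and integrate each against ρ_sc separately.
Using ∫ x^{2j} ρ_sc = C_j = (1/(j+1)) C(2j, j) (Catalan numbers) and ∫ x^{2j+1} ρ_sc = 0 (odd monomials vanish by symmetry):
  i = 0 (even): a_0 · C_{0} = 3 · 1 = 3
  i = 1 (odd): ∫ x^1 ρ_sc = 0 (vanishes)
  i = 2 (even): a_2 · C_{1} = -4 · 1 = -4
  i = 3 (odd): ∫ x^3 ρ_sc = 0 (vanishes)

Summing the contributions: ∫_{−2}^{2} p(x) ρ_sc(x) dx = 3 + (-4) = -1.


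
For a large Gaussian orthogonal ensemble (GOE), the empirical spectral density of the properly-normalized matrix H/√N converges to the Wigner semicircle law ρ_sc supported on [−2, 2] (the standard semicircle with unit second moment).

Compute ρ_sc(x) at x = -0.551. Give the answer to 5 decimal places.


ρ_sc(x) = (1/(2π)) √(4 − x²). With x = -0.551:
  4 − x² = 4 − (-0.551)² = 4 − 0.303601 = 3.696399.
  √(4 − x²) = 1.922602.
  1/(2π) = 0.159155.
  ρ_sc(-0.551) = 0.159155 · 1.922602 = 0.305992.

Rounded to 5 decimal places: ρ_sc(-0.551) ≈ 0.30599.


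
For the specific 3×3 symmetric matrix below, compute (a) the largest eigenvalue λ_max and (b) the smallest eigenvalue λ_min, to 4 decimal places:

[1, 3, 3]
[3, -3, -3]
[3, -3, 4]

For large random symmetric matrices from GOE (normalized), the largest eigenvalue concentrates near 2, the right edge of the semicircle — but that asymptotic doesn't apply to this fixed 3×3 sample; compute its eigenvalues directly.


Since M is real symmetric, all three eigenvalues are real; they are the roots of det(λI − M) = λ³ − (tr M) λ² + s λ − det M, where s is the sum of the principal 2×2 minors.
tr M = 1 + (-3) + 4 = 2.
s = (1·(-3) − 3²) + (1·4 − 3²) + ((-3)·4 − (-3)²) = -12 + (-5) + (-21) = -38.
det M (expand along row 1) = 1·(-21) − 3·21 + 3·0 = -84.
Characteristic polynomial: λ³ − 2λ² − 38λ + 84 = 0.
Substitute λ = y + (tr M)/3 = y + 0.666667 to remove the quadratic term: y³ + p·y + q = 0 with p = s − (tr M)²/3 = -39.333333 and q = −2(tr M)³/27 + (tr M)·s/3 − det M = 58.074074.
Three real roots ⇒ use the trigonometric (Viète) form: r = 2√(−p/3) = 7.241854, φ = arccos(3q/(p·r)) = arccos(-0.611636) = 2.228923 rad.
y_k = r·cos(φ/3 − 2πk/3) for k = 0, 1, 2 gives y = 5.333333, 1.575974, -6.909307.
λ_k = y_k + 0.666667 gives λ = 6.0000, 2.2426, -6.2426 (check: the sum is 2.0000 = tr M).

Hence λ_max = 6.0000 and λ_min = -6.2426.


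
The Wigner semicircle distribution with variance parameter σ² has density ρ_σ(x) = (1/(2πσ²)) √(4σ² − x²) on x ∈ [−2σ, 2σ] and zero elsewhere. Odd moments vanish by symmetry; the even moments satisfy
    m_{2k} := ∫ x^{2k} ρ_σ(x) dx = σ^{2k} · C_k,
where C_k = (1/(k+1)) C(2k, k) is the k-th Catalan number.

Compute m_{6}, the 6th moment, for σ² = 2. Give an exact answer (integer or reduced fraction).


By the scaled semicircle moment identity, m_{2k} = σ^{2k} · C_k with k = 3.
C_3 = (1/(k+1)) · C(2k, k) = (1/4) · C(6, 3) = (1/4) · 20 = 5.
σ^{2k} = (σ²)^k = (2)^3 = 8.

Therefore m_{6} = σ^{6} · C_3 = 8 · 5 = 40.


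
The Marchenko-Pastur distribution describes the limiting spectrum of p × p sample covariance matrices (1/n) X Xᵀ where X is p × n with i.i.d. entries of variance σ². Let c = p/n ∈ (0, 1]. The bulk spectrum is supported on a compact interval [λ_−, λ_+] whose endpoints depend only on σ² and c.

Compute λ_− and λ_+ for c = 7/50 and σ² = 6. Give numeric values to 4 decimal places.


c = 7/50 = 0.140000; √c = 0.374166.
λ_− = σ² (1 − √c)² = 6 · (1 − 0.374166)² = 6 · (0.625834)² = 2.350011.
λ_+ = σ² (1 + √c)² = 6 · (1 + 0.374166)² = 6 · (1.374166)² = 11.329989.

Rounded to 4 decimal places: λ_− ≈ 2.3500, λ_+ ≈ 11.3300.


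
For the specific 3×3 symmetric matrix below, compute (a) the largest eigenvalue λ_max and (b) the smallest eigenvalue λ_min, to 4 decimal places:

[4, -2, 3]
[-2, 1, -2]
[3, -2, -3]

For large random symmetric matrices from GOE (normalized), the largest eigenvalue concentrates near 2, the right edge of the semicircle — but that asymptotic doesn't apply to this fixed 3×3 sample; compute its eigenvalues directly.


Since M is real symmetric, all three eigenvalues are real; they are the roots of det(λI − M) = λ³ − (tr M) λ² + s λ − det M, where s is the sum of the principal 2×2 minors.
tr M = 4 + 1 + (-3) = 2.
s = (4·1 − (-2)²) + (4·(-3) − 3²) + (1·(-3) − (-2)²) = 0 + (-21) + (-7) = -28.
det M (expand along row 1) = 4·(-7) − (-2)·12 + 3·1 = -1.
Characteristic polynomial: λ³ − 2λ² − 28λ + 1 = 0.
Substitute λ = y + (tr M)/3 = y + 0.666667 to remove the quadratic term: y³ + p·y + q = 0 with p = s − (tr M)²/3 = -29.333333 and q = −2(tr M)³/27 + (tr M)·s/3 − det M = -18.259259.
Three real roots ⇒ use the trigonometric (Viète) form: r = 2√(−p/3) = 6.253888, φ = arccos(3q/(p·r)) = arccos(0.298602) = 1.267569 rad.
y_k = r·cos(φ/3 − 2πk/3) for k = 0, 1, 2 gives y = 5.703904, -0.631041, -5.072862.
λ_k = y_k + 0.666667 gives λ = 6.3706, 0.0356, -4.4062 (check: the sum is 2.0000 = tr M).

Hence λ_max = 6.3706 and λ_min = -4.4062.


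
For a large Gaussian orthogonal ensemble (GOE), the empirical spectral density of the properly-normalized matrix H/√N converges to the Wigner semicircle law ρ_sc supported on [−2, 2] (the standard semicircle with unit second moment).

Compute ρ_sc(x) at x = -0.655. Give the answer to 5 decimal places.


ρ_sc(x) = (1/(2π)) √(4 − x²). With x = -0.655:
  4 − x² = 4 − (-0.655)² = 4 − 0.429025 = 3.570975.
  √(4 − x²) = 1.889702.
  1/(2π) = 0.159155.
  ρ_sc(-0.655) = 0.159155 · 1.889702 = 0.300755.

Rounded to 5 decimal places: ρ_sc(-0.655) ≈ 0.30076.


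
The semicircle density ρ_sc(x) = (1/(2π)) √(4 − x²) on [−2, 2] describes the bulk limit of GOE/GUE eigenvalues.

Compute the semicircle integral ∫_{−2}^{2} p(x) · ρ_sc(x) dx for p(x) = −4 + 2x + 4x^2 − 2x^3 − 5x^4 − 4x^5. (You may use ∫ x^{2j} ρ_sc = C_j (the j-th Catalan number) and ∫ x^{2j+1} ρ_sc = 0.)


Write p(x) = Σ a_i x^i, split into monomials and integrate each against ρ_sc separately.
Using ∫ x^{2j} ρ_sc = C_j = (1/(j+1)) C(2j, j) (Catalan numbers) and ∫ x^{2j+1} ρ_sc = 0 (odd monomials vanish by symmetry):
  i = 0 (even): a_0 · C_{0} = -4 · 1 = -4
  i = 1 (odd): ∫ x^1 ρ_sc = 0 (vanishes)
  i = 2 (even): a_2 · C_{1} = 4 · 1 = 4
  i = 3 (odd): ∫ x^3 ρ_sc = 0 (vanishes)
  i = 4 (even): a_4 · C_{2} = -5 · 2 = -10
  i = 5 (odd): ∫ x^5 ρ_sc = 0 (vanishes)

Summing the contributions: ∫_{−2}^{2} p(x) ρ_sc(x) dx = (-4) + 4 + (-10) = -10.


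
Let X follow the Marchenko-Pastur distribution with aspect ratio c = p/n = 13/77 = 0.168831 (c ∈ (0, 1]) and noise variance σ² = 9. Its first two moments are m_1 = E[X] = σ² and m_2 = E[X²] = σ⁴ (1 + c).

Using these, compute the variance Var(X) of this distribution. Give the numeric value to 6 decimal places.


m_1 = E[X] = σ² = 9, so m_1² = 81.
m_2 = E[X²] = σ⁴ (1 + c) = 81 · (1 + 0.168831) = 81 · 1.168831 = 94.675325.
(Note m_2 − m_1² simplifies to c · σ⁴ = 0.168831 · 81.)

Var(X) = m_2 − m_1² = 94.675325 − 81 = 13.675325.


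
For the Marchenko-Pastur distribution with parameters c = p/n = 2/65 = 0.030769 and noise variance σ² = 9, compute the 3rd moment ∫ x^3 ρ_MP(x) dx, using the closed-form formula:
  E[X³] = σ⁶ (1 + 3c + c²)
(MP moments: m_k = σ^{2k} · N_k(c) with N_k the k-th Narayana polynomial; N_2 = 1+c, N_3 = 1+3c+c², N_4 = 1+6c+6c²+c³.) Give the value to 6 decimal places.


E[X³] = σ⁶ (1 + 3c + c²) (third MP moment). With σ² = 9 (so σ⁶ = 729) and c = 2/65 = 0.030769: E[X³] = 729 · (1 + 3·0.030769 + (0.030769)²) = 729 · 1.093254.

So E[X^3] = 796.982485.


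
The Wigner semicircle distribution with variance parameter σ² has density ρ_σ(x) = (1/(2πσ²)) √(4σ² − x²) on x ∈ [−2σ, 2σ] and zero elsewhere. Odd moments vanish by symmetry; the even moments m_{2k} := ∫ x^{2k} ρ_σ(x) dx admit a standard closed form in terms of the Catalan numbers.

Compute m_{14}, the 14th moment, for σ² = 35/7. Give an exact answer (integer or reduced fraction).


By the scaled semicircle moment identity, m_{2k} = σ^{2k} · C_k with k = 7.
C_7 = (1/(k+1)) · C(2k, k) = (1/8) · C(14, 7) = (1/8) · 3432 = 429.
σ^{2k} = (σ²)^k = (35/7)^7 = 78125.

Therefore m_{14} = σ^{14} · C_7 = 78125 · 429 = 33515625.


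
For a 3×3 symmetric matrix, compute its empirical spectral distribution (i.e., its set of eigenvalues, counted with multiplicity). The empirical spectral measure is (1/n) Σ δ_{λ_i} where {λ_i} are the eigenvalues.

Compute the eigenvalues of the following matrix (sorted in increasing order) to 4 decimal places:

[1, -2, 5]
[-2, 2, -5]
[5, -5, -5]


Since M is real symmetric, all three eigenvalues are real; they are the roots of det(λI − M) = λ³ − (tr M) λ² + s λ − det M, where s is the sum of the principal 2×2 minors.
tr M = 1 + 2 + (-5) = -2.
s = (1·2 − (-2)²) + (1·(-5) − 5²) + (2·(-5) − (-5)²) = -2 + (-30) + (-35) = -67.
det M (expand along row 1) = 1·(-35) − (-2)·35 + 5·0 = 35.
Characteristic polynomial: λ³ + 2λ² − 67λ − 35 = 0.
Substitute λ = y + (tr M)/3 = y − 0.666667 to remove the quadratic term: y³ + p·y + q = 0 with p = s − (tr M)²/3 = -68.333333 and q = −2(tr M)³/27 + (tr M)·s/3 − det M = 10.259259.
Three real roots ⇒ use the trigonometric (Viète) form: r = 2√(−p/3) = 9.545214, φ = arccos(3q/(p·r)) = arccos(-0.047187) = 1.618000 rad.
y_k = r·cos(φ/3 − 2πk/3) for k = 0, 1, 2 gives y = 8.190282, 0.150185, -8.340467.
λ_k = y_k − 0.666667 gives λ = 7.5236, -0.5165, -9.0071 (check: the sum is -2.0000 = tr M).

Eigenvalues sorted in increasing order: [-9.0071, -0.5165, 7.5236].


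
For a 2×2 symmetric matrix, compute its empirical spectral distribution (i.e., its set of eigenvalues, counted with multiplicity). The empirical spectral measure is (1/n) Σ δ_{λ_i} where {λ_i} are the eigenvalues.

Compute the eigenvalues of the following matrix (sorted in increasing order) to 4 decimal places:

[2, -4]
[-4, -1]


Since M is real symmetric, both eigenvalues are real; they are the roots of det(λI − M) = λ² − (tr M) λ + det M.
tr M = 2 + (-1) = 1.
det M = 2·(-1) − (-4)² = -2 − 16 = -18.
Characteristic polynomial: λ² − λ − 18 = 0.
Discriminant Δ = (tr M)² − 4·det M = 1 − (-72) = 73; √Δ = 8.544004.
λ = (tr M ± √Δ)/2 = (1 ± 8.544004)/2, giving (tr M − √Δ)/2 = -3.7720 and (tr M + √Δ)/2 = 4.7720.

Eigenvalues sorted in increasing order: [-3.7720, 4.7720].


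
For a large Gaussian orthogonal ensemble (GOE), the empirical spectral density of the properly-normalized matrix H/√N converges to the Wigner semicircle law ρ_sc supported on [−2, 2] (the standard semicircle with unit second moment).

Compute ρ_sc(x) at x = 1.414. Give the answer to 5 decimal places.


ρ_sc(x) = (1/(2π)) √(4 − x²). With x = 1.414:
  4 − x² = 4 − (1.414)² = 4 − 1.999396 = 2.000604.
  √(4 − x²) = 1.414427.
  1/(2π) = 0.159155.
  ρ_sc(1.414) = 0.159155 · 1.414427 = 0.225113.

Rounded to 5 decimal places: ρ_sc(1.414) ≈ 0.22511.


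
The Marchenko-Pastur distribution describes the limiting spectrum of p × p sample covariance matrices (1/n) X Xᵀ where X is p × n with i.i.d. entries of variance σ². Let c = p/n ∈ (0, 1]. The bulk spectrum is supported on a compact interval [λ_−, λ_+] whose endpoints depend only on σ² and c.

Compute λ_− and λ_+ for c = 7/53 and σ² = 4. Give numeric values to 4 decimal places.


c = 7/53 = 0.132075; √c = 0.363422.
λ_− = σ² (1 − √c)² = 4 · (1 − 0.363422)² = 4 · (0.636578)² = 1.620927.
λ_+ = σ² (1 + √c)² = 4 · (1 + 0.363422)² = 4 · (1.363422)² = 7.435677.

Rounded to 4 decimal places: λ_− ≈ 1.6209, λ_+ ≈ 7.4357.


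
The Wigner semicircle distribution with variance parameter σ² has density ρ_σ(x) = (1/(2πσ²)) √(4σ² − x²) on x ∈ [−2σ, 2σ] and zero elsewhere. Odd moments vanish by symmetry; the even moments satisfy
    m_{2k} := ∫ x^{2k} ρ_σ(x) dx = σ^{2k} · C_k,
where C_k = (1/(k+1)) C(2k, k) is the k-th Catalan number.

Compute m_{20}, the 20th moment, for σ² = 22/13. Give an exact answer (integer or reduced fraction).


By the scaled semicircle moment identity, m_{2k} = σ^{2k} · C_k with k = 10.
C_10 = (1/(k+1)) · C(2k, k) = (1/11) · C(20, 10) = (1/11) · 184756 = 16796.
σ^{2k} = (σ²)^k = (22/13)^10 = 26559922791424/137858491849.

Therefore m_{20} = σ^{20} · C_10 = (26559922791424/137858491849) · 16796 = 34315420246519808/10604499373.


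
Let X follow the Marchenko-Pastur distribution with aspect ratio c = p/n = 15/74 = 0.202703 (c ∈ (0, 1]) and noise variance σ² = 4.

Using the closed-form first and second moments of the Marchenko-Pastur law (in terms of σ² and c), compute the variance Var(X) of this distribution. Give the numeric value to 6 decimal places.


Recall the MP moments m_1 = E[X] = σ² and m_2 = E[X²] = σ⁴ (1 + c).
m_1 = E[X] = σ² = 4, so m_1² = 16.
m_2 = E[X²] = σ⁴ (1 + c) = 16 · (1 + 0.202703) = 16 · 1.202703 = 19.243243.
(Note m_2 − m_1² simplifies to c · σ⁴ = 0.202703 · 16.)

Var(X) = m_2 − m_1² = 19.243243 − 16 = 3.243243.


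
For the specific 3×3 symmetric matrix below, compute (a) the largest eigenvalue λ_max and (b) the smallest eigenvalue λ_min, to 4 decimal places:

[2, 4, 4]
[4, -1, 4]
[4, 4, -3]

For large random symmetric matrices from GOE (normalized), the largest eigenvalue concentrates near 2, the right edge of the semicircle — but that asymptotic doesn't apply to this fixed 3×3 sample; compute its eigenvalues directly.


Since M is real symmetric, all three eigenvalues are real; they are the roots of det(λI − M) = λ³ − (tr M) λ² + s λ − det M, where s is the sum of the principal 2×2 minors.
tr M = 2 + (-1) + (-3) = -2.
s = (2·(-1) − 4²) + (2·(-3) − 4²) + ((-1)·(-3) − 4²) = -18 + (-22) + (-13) = -53.
det M (expand along row 1) = 2·(-13) − 4·(-28) + 4·20 = 166.
Characteristic polynomial: λ³ + 2λ² − 53λ − 166 = 0.
Substitute λ = y + (tr M)/3 = y − 0.666667 to remove the quadratic term: y³ + p·y + q = 0 with p = s − (tr M)²/3 = -54.333333 and q = −2(tr M)³/27 + (tr M)·s/3 − det M = -130.074074.
Three real roots ⇒ use the trigonometric (Viète) form: r = 2√(−p/3) = 8.511430, φ = arccos(3q/(p·r)) = arccos(0.843807) = 0.566458 rad.
y_k = r·cos(φ/3 − 2πk/3) for k = 0, 1, 2 gives y = 8.360152, -2.796522, -5.563630.
λ_k = y_k − 0.666667 gives λ = 7.6935, -3.4632, -6.2303 (check: the sum is -2.0000 = tr M).

Hence λ_max = 7.6935 and λ_min = -6.2303.


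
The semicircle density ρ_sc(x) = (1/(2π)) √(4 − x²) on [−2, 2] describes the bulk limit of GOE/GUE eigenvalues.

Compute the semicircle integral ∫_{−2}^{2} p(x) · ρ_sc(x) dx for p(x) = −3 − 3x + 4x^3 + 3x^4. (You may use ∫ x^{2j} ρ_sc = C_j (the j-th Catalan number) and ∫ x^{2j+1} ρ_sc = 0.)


Write p(x) = Σ a_i x^i, split into monomials and integrate each against ρ_sc separately.
Using ∫ x^{2j} ρ_sc = C_j = (1/(j+1)) C(2j, j) (Catalan numbers) and ∫ x^{2j+1} ρ_sc = 0 (odd monomials vanish by symmetry):
  i = 0 (even): a_0 · C_{0} = -3 · 1 = -3
  i = 1 (odd): ∫ x^1 ρ_sc = 0 (vanishes)
  i = 3 (odd): ∫ x^3 ρ_sc = 0 (vanishes)
  i = 4 (even): a_4 · C_{2} = 3 · 2 = 6

Summing the contributions: ∫_{−2}^{2} p(x) ρ_sc(x) dx = (-3) + 6 = 3.


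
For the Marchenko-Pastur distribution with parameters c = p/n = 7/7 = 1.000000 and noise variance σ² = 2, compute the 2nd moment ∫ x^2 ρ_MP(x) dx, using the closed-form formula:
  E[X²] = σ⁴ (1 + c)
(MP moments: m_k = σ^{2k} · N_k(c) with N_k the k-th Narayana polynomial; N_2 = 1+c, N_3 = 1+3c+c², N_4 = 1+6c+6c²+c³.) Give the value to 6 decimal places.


E[X²] = σ⁴ (1 + c) (second MP moment). With σ² = 2 (so σ⁴ = 4) and c = 7/7 = 1.000000: E[X²] = 4 · (1 + 1.000000) = 4 · 2.000000.

So E[X^2] = 8.000000.


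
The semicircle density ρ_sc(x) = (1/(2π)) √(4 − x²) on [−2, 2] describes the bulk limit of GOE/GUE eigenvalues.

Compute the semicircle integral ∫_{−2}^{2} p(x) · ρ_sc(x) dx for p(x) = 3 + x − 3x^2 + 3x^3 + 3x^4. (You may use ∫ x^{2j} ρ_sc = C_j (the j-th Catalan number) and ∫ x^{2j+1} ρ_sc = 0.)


Write p(x) = Σ a_i x^i, split into monomials and integrate each against ρ_sc separately.
Using ∫ x^{2j} ρ_sc = C_j = (1/(j+1)) C(2j, j) (Catalan numbers) and ∫ x^{2j+1} ρ_sc = 0 (odd monomials vanish by symmetry):
  i = 0 (even): a_0 · C_{0} = 3 · 1 = 3
  i = 1 (odd): ∫ x^1 ρ_sc = 0 (vanishes)
  i = 2 (even): a_2 · C_{1} = -3 · 1 = -3
  i = 3 (odd): ∫ x^3 ρ_sc = 0 (vanishes)
  i = 4 (even): a_4 · C_{2} = 3 · 2 = 6

Summing the contributions: ∫_{−2}^{2} p(x) ρ_sc(x) dx = 3 + (-3) + 6 = 6.


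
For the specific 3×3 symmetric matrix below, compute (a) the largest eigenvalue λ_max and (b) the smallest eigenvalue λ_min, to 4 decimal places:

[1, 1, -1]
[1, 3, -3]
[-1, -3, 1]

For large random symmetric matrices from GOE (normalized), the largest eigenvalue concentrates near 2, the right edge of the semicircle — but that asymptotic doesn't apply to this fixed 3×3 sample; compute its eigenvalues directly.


Since M is real symmetric, all three eigenvalues are real; they are the roots of det(λI − M) = λ³ − (tr M) λ² + s λ − det M, where s is the sum of the principal 2×2 minors.
tr M = 1 + 3 + 1 = 5.
s = (1·3 − 1²) + (1·1 − (-1)²) + (3·1 − (-3)²) = 2 + 0 + (-6) = -4.
det M (expand along row 1) = 1·(-6) − 1·(-2) + (-1)·0 = -4.
Characteristic polynomial: λ³ − 5λ² − 4λ + 4 = 0.
Substitute λ = y + (tr M)/3 = y + 1.666667 to remove the quadratic term: y³ + p·y + q = 0 with p = s − (tr M)²/3 = -12.333333 and q = −2(tr M)³/27 + (tr M)·s/3 − det M = -11.925926.
Three real roots ⇒ use the trigonometric (Viète) form: r = 2√(−p/3) = 4.055175, φ = arccos(3q/(p·r)) = arccos(0.715358) = 0.773660 rad.
y_k = r·cos(φ/3 − 2πk/3) for k = 0, 1, 2 gives y = 3.921075, -1.064874, -2.856201.
λ_k = y_k + 1.666667 gives λ = 5.5877, 0.6018, -1.1895 (check: the sum is 5.0000 = tr M).

Hence λ_max = 5.5877 and λ_min = -1.1895.


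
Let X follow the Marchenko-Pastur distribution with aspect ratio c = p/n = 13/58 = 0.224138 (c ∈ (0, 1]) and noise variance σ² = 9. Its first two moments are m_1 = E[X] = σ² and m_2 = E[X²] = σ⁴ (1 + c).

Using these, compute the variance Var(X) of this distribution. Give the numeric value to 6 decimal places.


m_1 = E[X] = σ² = 9, so m_1² = 81.
m_2 = E[X²] = σ⁴ (1 + c) = 81 · (1 + 0.224138) = 81 · 1.224138 = 99.155172.
(Note m_2 − m_1² simplifies to c · σ⁴ = 0.224138 · 81.)

Var(X) = m_2 − m_1² = 99.155172 − 81 = 18.155172.


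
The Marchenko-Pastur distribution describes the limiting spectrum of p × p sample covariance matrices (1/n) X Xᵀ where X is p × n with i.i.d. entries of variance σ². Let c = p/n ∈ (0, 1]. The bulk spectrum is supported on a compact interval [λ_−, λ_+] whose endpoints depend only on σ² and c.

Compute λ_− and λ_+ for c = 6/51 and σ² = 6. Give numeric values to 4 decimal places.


c = 6/51 = 0.117647; √c = 0.342997.
λ_− = σ² (1 − √c)² = 6 · (1 − 0.342997)² = 6 · (0.657003)² = 2.589916.
λ_+ = σ² (1 + √c)² = 6 · (1 + 0.342997)² = 6 · (1.342997)² = 10.821848.

Rounded to 4 decimal places: λ_− ≈ 2.5899, λ_+ ≈ 10.8218.


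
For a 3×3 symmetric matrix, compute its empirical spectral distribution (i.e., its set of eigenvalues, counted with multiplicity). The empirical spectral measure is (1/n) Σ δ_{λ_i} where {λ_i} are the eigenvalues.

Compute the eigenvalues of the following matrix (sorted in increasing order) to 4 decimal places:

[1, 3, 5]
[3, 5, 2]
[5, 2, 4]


Since M is real symmetric, all three eigenvalues are real; they are the roots of det(λI − M) = λ³ − (tr M) λ² + s λ − det M, where s is the sum of the principal 2×2 minors.
tr M = 1 + 5 + 4 = 10.
s = (1·5 − 3²) + (1·4 − 5²) + (5·4 − 2²) = -4 + (-21) + 16 = -9.
det M (expand along row 1) = 1·16 − 3·2 + 5·(-19) = -85.
Characteristic polynomial: λ³ − 10λ² − 9λ + 85 = 0.
Substitute λ = y + (tr M)/3 = y + 3.333333 to remove the quadratic term: y³ + p·y + q = 0 with p = s − (tr M)²/3 = -42.333333 and q = −2(tr M)³/27 + (tr M)·s/3 − det M = -19.074074.
Three real roots ⇒ use the trigonometric (Viète) form: r = 2√(−p/3) = 7.512952, φ = arccos(3q/(p·r)) = arccos(0.179917) = 1.389894 rad.
y_k = r·cos(φ/3 − 2πk/3) for k = 0, 1, 2 gives y = 6.720962, -0.452761, -6.268201.
λ_k = y_k + 3.333333 gives λ = 10.0543, 2.8806, -2.9349 (check: the sum is 10.0000 = tr M).

Eigenvalues sorted in increasing order: [-2.9349, 2.8806, 10.0543].


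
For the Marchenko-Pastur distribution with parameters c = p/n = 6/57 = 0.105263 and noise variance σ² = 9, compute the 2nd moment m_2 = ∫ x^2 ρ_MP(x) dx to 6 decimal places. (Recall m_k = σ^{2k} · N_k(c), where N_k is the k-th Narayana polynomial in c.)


E[X²] = σ⁴ (1 + c) (second MP moment). With σ² = 9 (so σ⁴ = 81) and c = 6/57 = 0.105263: E[X²] = 81 · (1 + 0.105263) = 81 · 1.105263.

So E[X^2] = 89.526316.


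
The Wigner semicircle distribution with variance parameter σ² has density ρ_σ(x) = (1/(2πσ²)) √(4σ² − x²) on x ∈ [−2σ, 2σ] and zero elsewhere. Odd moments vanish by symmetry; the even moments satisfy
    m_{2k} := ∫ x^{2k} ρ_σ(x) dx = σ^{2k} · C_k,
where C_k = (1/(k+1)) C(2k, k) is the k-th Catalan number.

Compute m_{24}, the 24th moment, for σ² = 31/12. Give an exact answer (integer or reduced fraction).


By the scaled semicircle moment identity, m_{2k} = σ^{2k} · C_k with k = 12.
C_12 = (1/(k+1)) · C(2k, k) = (1/13) · C(24, 12) = (1/13) · 2704156 = 208012.
σ^{2k} = (σ²)^k = (31/12)^12 = 787662783788549761/8916100448256.

Therefore m_{24} = σ^{24} · C_12 = (787662783788549761/8916100448256) · 208012 = 40960827745355953221283/2229025112064.


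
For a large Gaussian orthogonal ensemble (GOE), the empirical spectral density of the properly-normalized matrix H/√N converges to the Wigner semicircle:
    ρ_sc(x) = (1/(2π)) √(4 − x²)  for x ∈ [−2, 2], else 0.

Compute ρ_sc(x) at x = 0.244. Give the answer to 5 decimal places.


ρ_sc(x) = (1/(2π)) √(4 − x²). With x = 0.244:
  4 − x² = 4 − (0.244)² = 4 − 0.059536 = 3.940464.
  √(4 − x²) = 1.985060.
  1/(2π) = 0.159155.
  ρ_sc(0.244) = 0.159155 · 1.985060 = 0.315932.

Rounded to 5 decimal places: ρ_sc(0.244) ≈ 0.31593.


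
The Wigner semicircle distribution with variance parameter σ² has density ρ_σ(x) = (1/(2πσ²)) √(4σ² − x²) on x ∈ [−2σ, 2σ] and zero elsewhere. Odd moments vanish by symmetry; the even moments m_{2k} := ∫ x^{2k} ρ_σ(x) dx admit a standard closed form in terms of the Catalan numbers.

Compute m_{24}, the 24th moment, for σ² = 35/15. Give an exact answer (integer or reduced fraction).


By the scaled semicircle moment identity, m_{2k} = σ^{2k} · C_k with k = 12.
C_12 = (1/(k+1)) · C(2k, k) = (1/13) · C(24, 12) = (1/13) · 2704156 = 208012.
σ^{2k} = (σ²)^k = (35/15)^12 = 13841287201/531441.

Therefore m_{24} = σ^{24} · C_12 = (13841287201/531441) · 208012 = 2879153833254412/531441.


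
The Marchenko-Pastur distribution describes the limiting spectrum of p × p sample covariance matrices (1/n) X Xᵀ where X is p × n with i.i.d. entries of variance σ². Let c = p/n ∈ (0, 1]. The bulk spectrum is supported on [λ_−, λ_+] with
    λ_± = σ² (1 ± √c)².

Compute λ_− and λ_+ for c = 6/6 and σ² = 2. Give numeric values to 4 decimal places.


c = 6/6 = 1.000000; √c = 1.000000.
λ_− = σ² (1 − √c)² = 2 · (1 − 1.000000)² = 2 · (0.000000)² = 0.000000.
λ_+ = σ² (1 + √c)² = 2 · (1 + 1.000000)² = 2 · (2.000000)² = 8.000000.

Rounded to 4 decimal places: λ_− ≈ 0.0000, λ_+ ≈ 8.0000.


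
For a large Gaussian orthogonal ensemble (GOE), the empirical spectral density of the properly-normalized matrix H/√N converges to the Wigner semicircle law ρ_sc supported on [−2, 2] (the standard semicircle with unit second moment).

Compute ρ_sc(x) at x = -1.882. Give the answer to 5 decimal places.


ρ_sc(x) = (1/(2π)) √(4 − x²). With x = -1.882:
  4 − x² = 4 − (-1.882)² = 4 − 3.541924 = 0.458076.
  √(4 − x²) = 0.676813.
  1/(2π) = 0.159155.
  ρ_sc(-1.882) = 0.159155 · 0.676813 = 0.107718.

Rounded to 5 decimal places: ρ_sc(-1.882) ≈ 0.10772.


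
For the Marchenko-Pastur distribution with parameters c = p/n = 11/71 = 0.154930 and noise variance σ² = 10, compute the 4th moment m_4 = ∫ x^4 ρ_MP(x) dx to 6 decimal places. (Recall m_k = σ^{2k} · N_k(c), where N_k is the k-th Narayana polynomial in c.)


E[X⁴] = σ⁸ (1 + 6c + 6c² + c³) (fourth MP moment). With σ² = 10 (so σ⁸ = 10000) and c = 11/71 = 0.154930: E[X⁴] = 10000 · (1 + 6·0.154930 + 6·(0.154930)² + (0.154930)³) = 10000 · 2.077315.

So E[X^4] = 20773.153102.


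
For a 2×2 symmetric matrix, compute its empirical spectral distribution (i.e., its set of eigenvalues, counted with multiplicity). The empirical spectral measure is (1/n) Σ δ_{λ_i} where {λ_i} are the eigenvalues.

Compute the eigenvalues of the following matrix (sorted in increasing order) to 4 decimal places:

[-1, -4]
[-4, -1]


Since M is real symmetric, both eigenvalues are real; they are the roots of det(λI − M) = λ² − (tr M) λ + det M.
tr M = -1 + (-1) = -2.
det M = (-1)·(-1) − (-4)² = 1 − 16 = -15.
Characteristic polynomial: λ² + 2λ − 15 = 0.
Discriminant Δ = (tr M)² − 4·det M = 4 − (-60) = 64; √Δ = 8.000000.
λ = (tr M ± √Δ)/2 = (-2 ± 8.000000)/2, giving (tr M − √Δ)/2 = -5.0000 and (tr M + √Δ)/2 = 3.0000.

Eigenvalues sorted in increasing order: [-5.0000, 3.0000].


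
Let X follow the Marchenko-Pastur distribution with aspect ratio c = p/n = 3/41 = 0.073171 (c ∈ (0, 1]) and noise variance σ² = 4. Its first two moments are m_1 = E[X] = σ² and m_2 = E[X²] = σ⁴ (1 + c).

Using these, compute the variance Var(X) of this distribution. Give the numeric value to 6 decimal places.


m_1 = E[X] = σ² = 4, so m_1² = 16.
m_2 = E[X²] = σ⁴ (1 + c) = 16 · (1 + 0.073171) = 16 · 1.073171 = 17.170732.
(Note m_2 − m_1² simplifies to c · σ⁴ = 0.073171 · 16.)

Var(X) = m_2 − m_1² = 17.170732 − 16 = 1.170732.


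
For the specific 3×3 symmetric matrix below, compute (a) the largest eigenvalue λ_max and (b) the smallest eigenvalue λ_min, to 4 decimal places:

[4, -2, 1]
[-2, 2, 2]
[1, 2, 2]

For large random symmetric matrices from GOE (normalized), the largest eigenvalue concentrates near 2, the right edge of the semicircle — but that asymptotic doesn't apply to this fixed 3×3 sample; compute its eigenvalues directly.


Since M is real symmetric, all three eigenvalues are real; they are the roots of det(λI − M) = λ³ − (tr M) λ² + s λ − det M, where s is the sum of the principal 2×2 minors.
tr M = 4 + 2 + 2 = 8.
s = (4·2 − (-2)²) + (4·2 − 1²) + (2·2 − 2²) = 4 + 7 + 0 = 11.
det M (expand along row 1) = 4·0 − (-2)·(-6) + 1·(-6) = -18.
Characteristic polynomial: λ³ − 8λ² + 11λ + 18 = 0.
Substitute λ = y + (tr M)/3 = y + 2.666667 to remove the quadratic term: y³ + p·y + q = 0 with p = s − (tr M)²/3 = -10.333333 and q = −2(tr M)³/27 + (tr M)·s/3 − det M = 9.407407.
Three real roots ⇒ use the trigonometric (Viète) form: r = 2√(−p/3) = 3.711843, φ = arccos(3q/(p·r)) = arccos(-0.735802) = 2.397647 rad.
y_k = r·cos(φ/3 − 2πk/3) for k = 0, 1, 2 gives y = 2.588153, 1.010143, -3.598297.
λ_k = y_k + 2.666667 gives λ = 5.2548, 3.6768, -0.9316 (check: the sum is 8.0000 = tr M).

Hence λ_max = 5.2548 and λ_min = -0.9316.


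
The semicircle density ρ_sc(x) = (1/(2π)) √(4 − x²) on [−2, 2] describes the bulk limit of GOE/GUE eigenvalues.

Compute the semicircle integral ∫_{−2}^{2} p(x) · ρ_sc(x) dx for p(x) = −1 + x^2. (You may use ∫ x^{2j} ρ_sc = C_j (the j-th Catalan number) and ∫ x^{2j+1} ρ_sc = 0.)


Write p(x) = Σ a_i x^i, split into monomials and integrate each against ρ_sc separately.
Using ∫ x^{2j} ρ_sc = C_j = (1/(j+1)) C(2j, j) (Catalan numbers) and ∫ x^{2j+1} ρ_sc = 0 (odd monomials vanish by symmetry):
  i = 0 (even): a_0 · C_{0} = -1 · 1 = -1
  i = 2 (even): a_2 · C_{1} = 1 · 1 = 1

Summing the contributions: ∫_{−2}^{2} p(x) ρ_sc(x) dx = (-1) + 1 = 0.


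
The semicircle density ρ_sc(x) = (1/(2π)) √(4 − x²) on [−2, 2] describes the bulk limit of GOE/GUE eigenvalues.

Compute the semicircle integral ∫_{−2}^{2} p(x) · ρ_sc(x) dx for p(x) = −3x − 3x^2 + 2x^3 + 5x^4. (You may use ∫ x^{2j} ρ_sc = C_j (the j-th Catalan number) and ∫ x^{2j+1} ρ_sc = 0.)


Write p(x) = Σ a_i x^i, split into monomials and integrate each against ρ_sc separately.
Using ∫ x^{2j} ρ_sc = C_j = (1/(j+1)) C(2j, j) (Catalan numbers) and ∫ x^{2j+1} ρ_sc = 0 (odd monomials vanish by symmetry):
  i = 1 (odd): ∫ x^1 ρ_sc = 0 (vanishes)
  i = 2 (even): a_2 · C_{1} = -3 · 1 = -3
  i = 3 (odd): ∫ x^3 ρ_sc = 0 (vanishes)
  i = 4 (even): a_4 · C_{2} = 5 · 2 = 10

Summing the contributions: ∫_{−2}^{2} p(x) ρ_sc(x) dx = (-3) + 10 = 7.


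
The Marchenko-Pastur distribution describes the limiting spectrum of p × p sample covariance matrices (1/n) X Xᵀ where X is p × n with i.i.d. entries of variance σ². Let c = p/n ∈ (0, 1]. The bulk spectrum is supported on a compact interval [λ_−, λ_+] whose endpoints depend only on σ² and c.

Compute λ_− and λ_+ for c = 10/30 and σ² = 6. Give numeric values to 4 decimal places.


c = 10/30 = 0.333333; √c = 0.577350.
λ_− = σ² (1 − √c)² = 6 · (1 − 0.577350)² = 6 · (0.422650)² = 1.071797.
λ_+ = σ² (1 + √c)² = 6 · (1 + 0.577350)² = 6 · (1.577350)² = 14.928203.

Rounded to 4 decimal places: λ_− ≈ 1.0718, λ_+ ≈ 14.9282.


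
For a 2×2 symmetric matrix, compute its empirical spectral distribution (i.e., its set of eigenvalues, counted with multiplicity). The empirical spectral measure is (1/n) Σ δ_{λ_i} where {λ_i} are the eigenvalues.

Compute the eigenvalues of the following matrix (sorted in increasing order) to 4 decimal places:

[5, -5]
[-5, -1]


Since M is real symmetric, both eigenvalues are real; they are the roots of det(λI − M) = λ² − (tr M) λ + det M.
tr M = 5 + (-1) = 4.
det M = 5·(-1) − (-5)² = -5 − 25 = -30.
Characteristic polynomial: λ² − 4λ − 30 = 0.
Discriminant Δ = (tr M)² − 4·det M = 16 − (-120) = 136; √Δ = 11.661904.
λ = (tr M ± √Δ)/2 = (4 ± 11.661904)/2, giving (tr M − √Δ)/2 = -3.8310 and (tr M + √Δ)/2 = 7.8310.

Eigenvalues sorted in increasing order: [-3.8310, 7.8310].


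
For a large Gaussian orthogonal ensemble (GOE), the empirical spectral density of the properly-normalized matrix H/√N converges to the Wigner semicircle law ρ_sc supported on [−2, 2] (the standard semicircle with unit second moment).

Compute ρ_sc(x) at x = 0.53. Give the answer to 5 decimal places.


ρ_sc(x) = (1/(2π)) √(4 − x²). With x = 0.53:
  4 − x² = 4 − (0.53)² = 4 − 0.280900 = 3.719100.
  √(4 − x²) = 1.928497.
  1/(2π) = 0.159155.
  ρ_sc(0.53) = 0.159155 · 1.928497 = 0.306930.

Rounded to 5 decimal places: ρ_sc(0.53) ≈ 0.30693.


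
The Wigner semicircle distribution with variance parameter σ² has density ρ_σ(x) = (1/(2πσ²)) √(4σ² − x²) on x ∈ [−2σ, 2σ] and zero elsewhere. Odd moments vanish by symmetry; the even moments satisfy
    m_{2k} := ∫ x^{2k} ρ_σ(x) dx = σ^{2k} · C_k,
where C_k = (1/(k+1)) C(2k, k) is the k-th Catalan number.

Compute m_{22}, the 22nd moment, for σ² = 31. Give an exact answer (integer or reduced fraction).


By the scaled semicircle moment identity, m_{2k} = σ^{2k} · C_k with k = 11.
C_11 = (1/(k+1)) · C(2k, k) = (1/12) · C(22, 11) = (1/12) · 705432 = 58786.
σ^{2k} = (σ²)^k = (31)^11 = 25408476896404831.

Therefore m_{22} = σ^{22} · C_11 = 25408476896404831 · 58786 = 1493662722832054395166.


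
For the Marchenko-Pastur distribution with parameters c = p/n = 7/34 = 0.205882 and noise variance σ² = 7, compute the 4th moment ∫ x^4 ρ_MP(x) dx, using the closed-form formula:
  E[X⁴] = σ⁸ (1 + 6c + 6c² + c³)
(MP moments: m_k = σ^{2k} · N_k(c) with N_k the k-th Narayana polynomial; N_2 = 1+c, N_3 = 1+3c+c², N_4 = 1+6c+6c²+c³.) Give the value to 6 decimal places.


E[X⁴] = σ⁸ (1 + 6c + 6c² + c³) (fourth MP moment). With σ² = 7 (so σ⁸ = 2401) and c = 7/34 = 0.205882: E[X⁴] = 2401 · (1 + 6·0.205882 + 6·(0.205882)² + (0.205882)³) = 2401 · 2.498346.

So E[X^4] = 5998.529285.


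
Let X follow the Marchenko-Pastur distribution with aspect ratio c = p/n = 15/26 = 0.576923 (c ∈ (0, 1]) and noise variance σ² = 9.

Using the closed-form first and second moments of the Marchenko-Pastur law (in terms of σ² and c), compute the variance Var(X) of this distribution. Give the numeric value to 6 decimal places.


Recall the MP moments m_1 = E[X] = σ² and m_2 = E[X²] = σ⁴ (1 + c).
m_1 = E[X] = σ² = 9, so m_1² = 81.
m_2 = E[X²] = σ⁴ (1 + c) = 81 · (1 + 0.576923) = 81 · 1.576923 = 127.730769.
(Note m_2 − m_1² simplifies to c · σ⁴ = 0.576923 · 81.)

Var(X) = m_2 − m_1² = 127.730769 − 81 = 46.730769.


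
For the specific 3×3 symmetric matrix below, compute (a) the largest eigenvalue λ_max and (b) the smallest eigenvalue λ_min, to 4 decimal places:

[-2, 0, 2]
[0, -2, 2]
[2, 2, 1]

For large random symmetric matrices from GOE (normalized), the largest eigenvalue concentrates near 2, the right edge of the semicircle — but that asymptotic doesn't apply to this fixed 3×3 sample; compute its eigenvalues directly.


Since M is real symmetric, all three eigenvalues are real; they are the roots of det(λI − M) = λ³ − (tr M) λ² + s λ − det M, where s is the sum of the principal 2×2 minors.
tr M = -2 + (-2) + 1 = -3.
s = ((-2)·(-2) − 0²) + ((-2)·1 − 2²) + ((-2)·1 − 2²) = 4 + (-6) + (-6) = -8.
det M (expand along row 1) = (-2)·(-6) − 0·(-4) + 2·4 = 20.
Characteristic polynomial: λ³ + 3λ² − 8λ − 20 = 0.
Substitute λ = y + (tr M)/3 = y − 1.000000 to remove the quadratic term: y³ + p·y + q = 0 with p = s − (tr M)²/3 = -11.000000 and q = −2(tr M)³/27 + (tr M)·s/3 − det M = -10.000000.
Three real roots ⇒ use the trigonometric (Viète) form: r = 2√(−p/3) = 3.829708, φ = arccos(3q/(p·r)) = arccos(0.712136) = 0.778260 rad.
y_k = r·cos(φ/3 − 2πk/3) for k = 0, 1, 2 gives y = 3.701562, -1.000000, -2.701562.
λ_k = y_k − 1.000000 gives λ = 2.7016, -2.0000, -3.7016 (check: the sum is -3.0000 = tr M).

Hence λ_max = 2.7016 and λ_min = -3.7016.


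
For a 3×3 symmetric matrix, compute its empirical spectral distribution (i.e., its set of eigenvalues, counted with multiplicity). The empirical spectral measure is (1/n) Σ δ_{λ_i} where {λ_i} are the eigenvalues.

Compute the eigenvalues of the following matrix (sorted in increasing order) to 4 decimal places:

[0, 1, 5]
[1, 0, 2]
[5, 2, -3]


Since M is real symmetric, all three eigenvalues are real; they are the roots of det(λI − M) = λ³ − (tr M) λ² + s λ − det M, where s is the sum of the principal 2×2 minors.
tr M = 0 + 0 + (-3) = -3.
s = (0·0 − 1²) + (0·(-3) − 5²) + (0·(-3) − 2²) = -1 + (-25) + (-4) = -30.
det M (expand along row 1) = 0·(-4) − 1·(-13) + 5·2 = 23.
Characteristic polynomial: λ³ + 3λ² − 30λ − 23 = 0.
Substitute λ = y + (tr M)/3 = y − 1.000000 to remove the quadratic term: y³ + p·y + q = 0 with p = s − (tr M)²/3 = -33.000000 and q = −2(tr M)³/27 + (tr M)·s/3 − det M = 9.000000.
Three real roots ⇒ use the trigonometric (Viète) form: r = 2√(−p/3) = 6.633250, φ = arccos(3q/(p·r)) = arccos(-0.123346) = 1.694457 rad.
y_k = r·cos(φ/3 − 2πk/3) for k = 0, 1, 2 gives y = 5.603010, 0.273346, -5.876356.
λ_k = y_k − 1.000000 gives λ = 4.6030, -0.7267, -6.8764 (check: the sum is -3.0000 = tr M).

Eigenvalues sorted in increasing order: [-6.8764, -0.7267, 4.6030].


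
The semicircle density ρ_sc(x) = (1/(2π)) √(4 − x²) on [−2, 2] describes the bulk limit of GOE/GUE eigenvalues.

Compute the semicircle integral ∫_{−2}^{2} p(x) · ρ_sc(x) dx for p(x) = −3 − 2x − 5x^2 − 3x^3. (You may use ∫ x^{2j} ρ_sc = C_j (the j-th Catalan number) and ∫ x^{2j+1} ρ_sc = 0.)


Write p(x) = Σ a_i x^i, split into monomials and integrate each against ρ_sc separately.
Using ∫ x^{2j} ρ_sc = C_j = (1/(j+1)) C(2j, j) (Catalan numbers) and ∫ x^{2j+1} ρ_sc = 0 (odd monomials vanish by symmetry):
  i = 0 (even): a_0 · C_{0} = -3 · 1 = -3
  i = 1 (odd): ∫ x^1 ρ_sc = 0 (vanishes)
  i = 2 (even): a_2 · C_{1} = -5 · 1 = -5
  i = 3 (odd): ∫ x^3 ρ_sc = 0 (vanishes)

Summing the contributions: ∫_{−2}^{2} p(x) ρ_sc(x) dx = (-3) + (-5) = -8.


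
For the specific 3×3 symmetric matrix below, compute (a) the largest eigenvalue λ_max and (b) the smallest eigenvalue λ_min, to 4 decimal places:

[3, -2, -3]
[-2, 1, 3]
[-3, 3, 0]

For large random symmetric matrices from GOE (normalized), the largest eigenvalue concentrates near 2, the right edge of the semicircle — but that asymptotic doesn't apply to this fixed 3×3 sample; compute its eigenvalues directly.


Since M is real symmetric, all three eigenvalues are real; they are the roots of det(λI − M) = λ³ − (tr M) λ² + s λ − det M, where s is the sum of the principal 2×2 minors.
tr M = 3 + 1 + 0 = 4.
s = (3·1 − (-2)²) + (3·0 − (-3)²) + (1·0 − 3²) = -1 + (-9) + (-9) = -19.
det M (expand along row 1) = 3·(-9) − (-2)·9 + (-3)·(-3) = 0.
Characteristic polynomial: λ³ − 4λ² − 19λ = 0.
Substitute λ = y + (tr M)/3 = y + 1.333333 to remove the quadratic term: y³ + p·y + q = 0 with p = s − (tr M)²/3 = -24.333333 and q = −2(tr M)³/27 + (tr M)·s/3 − det M = -30.074074.
Three real roots ⇒ use the trigonometric (Viète) form: r = 2√(−p/3) = 5.696002, φ = arccos(3q/(p·r)) = arccos(0.650941) = 0.861973 rad.
y_k = r·cos(φ/3 − 2πk/3) for k = 0, 1, 2 gives y = 5.462498, -1.333333, -4.129165.
λ_k = y_k + 1.333333 gives λ = 6.7958, 0.0000, -2.7958 (check: the sum is 4.0000 = tr M).

Hence λ_max = 6.7958 and λ_min = -2.7958.


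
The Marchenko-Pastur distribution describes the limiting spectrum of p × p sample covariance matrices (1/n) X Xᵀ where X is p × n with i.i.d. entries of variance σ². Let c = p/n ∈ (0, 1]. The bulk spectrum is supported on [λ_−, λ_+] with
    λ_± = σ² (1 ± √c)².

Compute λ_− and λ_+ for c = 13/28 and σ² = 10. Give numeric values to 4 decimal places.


c = 13/28 = 0.464286; √c = 0.681385.
λ_− = σ² (1 − √c)² = 10 · (1 − 0.681385)² = 10 · (0.318615)² = 1.015154.
λ_+ = σ² (1 + √c)² = 10 · (1 + 0.681385)² = 10 · (1.681385)² = 28.270560.

Rounded to 4 decimal places: λ_− ≈ 1.0152, λ_+ ≈ 28.2706.
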